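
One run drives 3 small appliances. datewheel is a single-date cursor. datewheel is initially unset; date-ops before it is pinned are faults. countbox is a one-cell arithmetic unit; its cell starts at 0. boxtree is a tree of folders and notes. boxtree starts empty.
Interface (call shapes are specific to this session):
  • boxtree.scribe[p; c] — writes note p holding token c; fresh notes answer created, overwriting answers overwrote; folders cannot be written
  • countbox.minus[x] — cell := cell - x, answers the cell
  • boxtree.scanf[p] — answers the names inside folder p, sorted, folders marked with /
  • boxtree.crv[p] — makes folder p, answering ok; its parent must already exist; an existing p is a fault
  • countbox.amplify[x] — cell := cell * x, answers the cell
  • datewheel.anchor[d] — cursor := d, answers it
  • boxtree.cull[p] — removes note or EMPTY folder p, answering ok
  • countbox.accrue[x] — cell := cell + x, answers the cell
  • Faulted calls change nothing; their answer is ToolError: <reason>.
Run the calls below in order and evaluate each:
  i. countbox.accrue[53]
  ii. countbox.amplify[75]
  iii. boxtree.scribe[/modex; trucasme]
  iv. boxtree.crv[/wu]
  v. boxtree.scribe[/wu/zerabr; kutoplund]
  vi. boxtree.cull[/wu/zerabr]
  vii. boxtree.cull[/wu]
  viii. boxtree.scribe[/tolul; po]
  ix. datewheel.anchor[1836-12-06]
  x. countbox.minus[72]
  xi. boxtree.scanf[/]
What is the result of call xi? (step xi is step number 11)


# 1. accrue(x=53) -> 53
# 2. amplify(x=75) -> 3975
# 3. scribe(p=/modex, c=trucasme) -> created
# 4. crv(p=/wu) -> ok
# 5. scribe(p=/wu/zerabr, c=kutoplund) -> created
# 6. cull(p=/wu/zerabr) -> ok
# 7. cull(p=/wu) -> ok
# 8. scribe(p=/tolul, c=po) -> created
# 9. anchor(d=1836-12-06) -> 1836-12-06
# 10. minus(x=72) -> 3903
# 11. scanf(p=/) -> [modex, tolul]

Answer: [modex, tolul]


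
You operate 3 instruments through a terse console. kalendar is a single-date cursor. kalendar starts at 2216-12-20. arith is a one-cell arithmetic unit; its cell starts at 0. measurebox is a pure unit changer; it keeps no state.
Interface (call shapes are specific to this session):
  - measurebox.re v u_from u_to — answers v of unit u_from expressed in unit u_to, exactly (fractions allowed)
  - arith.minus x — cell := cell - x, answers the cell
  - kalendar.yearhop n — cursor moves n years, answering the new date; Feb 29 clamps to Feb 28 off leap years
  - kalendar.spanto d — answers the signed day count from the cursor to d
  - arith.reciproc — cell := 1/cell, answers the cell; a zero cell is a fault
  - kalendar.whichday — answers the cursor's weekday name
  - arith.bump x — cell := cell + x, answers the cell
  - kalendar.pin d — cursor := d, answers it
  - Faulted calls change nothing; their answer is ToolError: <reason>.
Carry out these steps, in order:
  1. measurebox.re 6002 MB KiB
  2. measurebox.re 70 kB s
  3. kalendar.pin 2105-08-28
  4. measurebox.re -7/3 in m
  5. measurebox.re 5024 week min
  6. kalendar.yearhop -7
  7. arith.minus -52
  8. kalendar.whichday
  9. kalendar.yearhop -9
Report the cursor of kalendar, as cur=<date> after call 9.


Answer: cur=2089-08-28

Derivation:
! measurebox.re(v=6002, u_from=MB, u_to=KiB) ~> 46890625/8
! measurebox.re(v=70, u_from=kB, u_to=s) ~> ToolError: incompatible units
! kalendar.pin(d=2105-08-28) ~> 2105-08-28
! measurebox.re(v=-7/3, u_from=in, u_to=m) ~> -889/15000
! measurebox.re(v=5024, u_from=week, u_to=min) ~> 50641920
! kalendar.yearhop(n=-7) ~> 2098-08-28
! arith.minus(x=-52) ~> 52
! kalendar.whichday() ~> Thursday
! kalendar.yearhop(n=-9) ~> 2089-08-28


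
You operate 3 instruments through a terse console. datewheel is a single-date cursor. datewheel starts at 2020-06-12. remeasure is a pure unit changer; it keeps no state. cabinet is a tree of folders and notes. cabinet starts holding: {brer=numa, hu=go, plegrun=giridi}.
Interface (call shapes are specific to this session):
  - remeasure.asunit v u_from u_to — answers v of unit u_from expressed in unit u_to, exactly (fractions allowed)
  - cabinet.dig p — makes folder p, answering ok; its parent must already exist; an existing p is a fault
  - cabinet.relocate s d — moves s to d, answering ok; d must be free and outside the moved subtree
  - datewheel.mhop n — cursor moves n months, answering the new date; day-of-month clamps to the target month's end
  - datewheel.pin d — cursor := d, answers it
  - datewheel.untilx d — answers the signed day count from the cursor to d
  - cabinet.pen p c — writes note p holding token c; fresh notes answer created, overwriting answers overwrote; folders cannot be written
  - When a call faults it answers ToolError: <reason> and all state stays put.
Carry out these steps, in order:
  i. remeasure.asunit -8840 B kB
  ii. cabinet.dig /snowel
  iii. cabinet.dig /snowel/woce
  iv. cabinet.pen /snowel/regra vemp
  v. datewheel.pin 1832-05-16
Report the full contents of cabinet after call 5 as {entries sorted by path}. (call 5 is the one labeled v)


Answer: {brer=numa, hu=go, plegrun=giridi, snowel/, snowel/regra=vemp, snowel/woce/}

Derivation:
-- remeasure.asunit(v: -8840, u_from: B, u_to: kB) ~> -221/25
-- cabinet.dig(p: /snowel) ~> ok
-- cabinet.dig(p: /snowel/woce) ~> ok
-- cabinet.pen(p: /snowel/regra, c: vemp) ~> created
-- datewheel.pin(d: 1832-05-16) ~> 1832-05-16


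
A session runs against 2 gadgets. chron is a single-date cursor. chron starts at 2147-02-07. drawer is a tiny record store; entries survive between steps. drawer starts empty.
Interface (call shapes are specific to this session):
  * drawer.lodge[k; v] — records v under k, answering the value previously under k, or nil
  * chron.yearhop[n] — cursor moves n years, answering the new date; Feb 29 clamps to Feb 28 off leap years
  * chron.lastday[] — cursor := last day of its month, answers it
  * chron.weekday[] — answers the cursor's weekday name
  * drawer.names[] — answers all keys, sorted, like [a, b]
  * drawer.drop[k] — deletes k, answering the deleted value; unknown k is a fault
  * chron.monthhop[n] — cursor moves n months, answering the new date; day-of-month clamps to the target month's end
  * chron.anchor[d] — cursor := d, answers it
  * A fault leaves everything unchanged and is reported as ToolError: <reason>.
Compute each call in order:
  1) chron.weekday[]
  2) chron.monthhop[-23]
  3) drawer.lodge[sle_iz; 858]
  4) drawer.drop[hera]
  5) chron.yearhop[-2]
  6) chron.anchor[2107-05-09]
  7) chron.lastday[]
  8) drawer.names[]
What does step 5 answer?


$ chron.weekday
= Tuesday
$ chron.monthhop n='-23'
= 2145-03-07
$ drawer.lodge k='sle_iz' v='858'
= nil
$ drawer.drop k='hera'
= ToolError: no such key hera
$ chron.yearhop n='-2'
= 2143-03-07
$ chron.anchor d='2107-05-09'
= 2107-05-09
$ chron.lastday
= 2107-05-31
$ drawer.names
= [sle_iz]

Answer: 2143-03-07


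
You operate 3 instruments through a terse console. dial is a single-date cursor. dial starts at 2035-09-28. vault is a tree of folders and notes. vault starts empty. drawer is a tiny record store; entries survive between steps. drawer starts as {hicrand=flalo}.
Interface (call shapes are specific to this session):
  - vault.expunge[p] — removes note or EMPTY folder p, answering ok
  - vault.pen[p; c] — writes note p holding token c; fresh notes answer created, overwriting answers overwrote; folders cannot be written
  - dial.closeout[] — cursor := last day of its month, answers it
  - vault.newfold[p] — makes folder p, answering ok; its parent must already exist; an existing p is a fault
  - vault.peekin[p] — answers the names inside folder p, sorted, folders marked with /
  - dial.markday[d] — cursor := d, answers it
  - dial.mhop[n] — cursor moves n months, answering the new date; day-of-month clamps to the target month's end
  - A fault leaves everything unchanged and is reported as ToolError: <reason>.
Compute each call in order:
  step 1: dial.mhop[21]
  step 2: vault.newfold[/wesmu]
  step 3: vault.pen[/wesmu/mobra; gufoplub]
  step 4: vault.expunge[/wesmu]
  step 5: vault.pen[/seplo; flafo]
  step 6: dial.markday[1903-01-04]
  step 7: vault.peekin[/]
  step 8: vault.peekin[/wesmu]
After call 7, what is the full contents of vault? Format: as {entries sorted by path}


// mhop(n='21') => 2037-06-28
// newfold(p='/wesmu') => ok
// pen(p='/wesmu/mobra', c='gufoplub') => created
// expunge(p='/wesmu') => ToolError: not empty
// pen(p='/seplo', c='flafo') => created
// markday(d='1903-01-04') => 1903-01-04
// peekin(p='/') => [seplo, wesmu/]
// peekin(p='/wesmu') => [mobra]

Answer: {seplo=flafo, wesmu/, wesmu/mobra=gufoplub}


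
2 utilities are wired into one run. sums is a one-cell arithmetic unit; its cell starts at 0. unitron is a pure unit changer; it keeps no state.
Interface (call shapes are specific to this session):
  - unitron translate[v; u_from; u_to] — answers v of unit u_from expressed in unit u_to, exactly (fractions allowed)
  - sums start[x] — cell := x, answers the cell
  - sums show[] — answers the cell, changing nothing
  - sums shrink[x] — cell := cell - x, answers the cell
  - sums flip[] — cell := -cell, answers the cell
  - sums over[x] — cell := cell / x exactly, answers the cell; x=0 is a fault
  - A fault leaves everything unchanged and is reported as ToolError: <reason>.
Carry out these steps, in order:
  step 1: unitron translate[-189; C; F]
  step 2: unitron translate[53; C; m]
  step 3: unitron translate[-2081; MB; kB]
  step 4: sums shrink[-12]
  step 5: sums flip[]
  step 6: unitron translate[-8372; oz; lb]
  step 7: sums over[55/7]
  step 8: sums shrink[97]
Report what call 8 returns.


Answer: -5419/55

Derivation:
Step: unitron translate[v='-189'; u_from='C'; u_to='F']
Result: -1541/5
Step: unitron translate[v='53'; u_from='C'; u_to='m']
Result: ToolError: incompatible units
Step: unitron translate[v='-2081'; u_from='MB'; u_to='kB']
Result: -2081000
Step: sums shrink[x='-12']
Result: 12
Step: sums flip[]
Result: -12
Step: unitron translate[v='-8372'; u_from='oz'; u_to='lb']
Result: -2093/4
Step: sums over[x='55/7']
Result: -84/55
Step: sums shrink[x='97']
Result: -5419/55


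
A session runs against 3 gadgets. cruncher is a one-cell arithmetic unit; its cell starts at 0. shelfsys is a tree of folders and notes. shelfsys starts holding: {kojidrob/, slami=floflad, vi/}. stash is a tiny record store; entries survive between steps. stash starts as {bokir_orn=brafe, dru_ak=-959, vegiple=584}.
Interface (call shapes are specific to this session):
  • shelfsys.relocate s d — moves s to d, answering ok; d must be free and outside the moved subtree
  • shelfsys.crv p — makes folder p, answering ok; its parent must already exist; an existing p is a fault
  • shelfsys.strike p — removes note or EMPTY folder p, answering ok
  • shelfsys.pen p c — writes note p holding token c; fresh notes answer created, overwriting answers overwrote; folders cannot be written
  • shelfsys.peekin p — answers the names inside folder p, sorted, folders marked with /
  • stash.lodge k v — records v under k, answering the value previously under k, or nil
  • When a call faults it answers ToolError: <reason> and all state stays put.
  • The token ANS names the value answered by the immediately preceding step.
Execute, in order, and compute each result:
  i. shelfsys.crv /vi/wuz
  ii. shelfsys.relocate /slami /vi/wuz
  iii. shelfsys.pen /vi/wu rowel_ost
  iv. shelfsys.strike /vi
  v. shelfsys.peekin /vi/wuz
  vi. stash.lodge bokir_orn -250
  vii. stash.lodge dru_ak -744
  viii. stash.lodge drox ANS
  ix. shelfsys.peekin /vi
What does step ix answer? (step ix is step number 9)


Step: crv[p→/vi/wuz]
Result: ok
Step: relocate[s→/slami; d→/vi/wuz]
Result: ToolError: exists
Step: pen[p→/vi/wu; c→rowel_ost]
Result: created
Step: strike[p→/vi]
Result: ToolError: not empty
Step: peekin[p→/vi/wuz]
Result: []
Step: lodge[k→bokir_orn; v→-250]
Result: brafe
Step: lodge[k→dru_ak; v→-744]
Result: -959
Step: lodge[k→drox; v→ANS]
Result: nil
Step: peekin[p→/vi]
Result: [wu, wuz/]

Answer: [wu, wuz/]


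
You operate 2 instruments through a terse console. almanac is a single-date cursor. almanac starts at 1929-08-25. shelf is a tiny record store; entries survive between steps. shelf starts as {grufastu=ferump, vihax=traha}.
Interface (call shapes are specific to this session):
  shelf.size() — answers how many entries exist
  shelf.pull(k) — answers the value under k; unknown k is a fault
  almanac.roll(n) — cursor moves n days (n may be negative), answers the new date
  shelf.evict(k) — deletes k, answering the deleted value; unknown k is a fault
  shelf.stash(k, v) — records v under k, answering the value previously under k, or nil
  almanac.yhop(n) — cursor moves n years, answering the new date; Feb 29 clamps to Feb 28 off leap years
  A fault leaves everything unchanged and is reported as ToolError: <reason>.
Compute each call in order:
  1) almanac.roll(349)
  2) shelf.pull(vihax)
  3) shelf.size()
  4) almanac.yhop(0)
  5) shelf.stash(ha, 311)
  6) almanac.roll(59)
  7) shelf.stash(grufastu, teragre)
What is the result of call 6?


Do: roll[n='349']
See: 1930-08-09
Do: pull[k='vihax']
See: traha
Do: size[]
See: 2
Do: yhop[n='0']
See: 1930-08-09
Do: stash[k='ha'; v='311']
See: nil
Do: roll[n='59']
See: 1930-10-07
Do: stash[k='grufastu'; v='teragre']
See: ferump

Answer: 1930-10-07


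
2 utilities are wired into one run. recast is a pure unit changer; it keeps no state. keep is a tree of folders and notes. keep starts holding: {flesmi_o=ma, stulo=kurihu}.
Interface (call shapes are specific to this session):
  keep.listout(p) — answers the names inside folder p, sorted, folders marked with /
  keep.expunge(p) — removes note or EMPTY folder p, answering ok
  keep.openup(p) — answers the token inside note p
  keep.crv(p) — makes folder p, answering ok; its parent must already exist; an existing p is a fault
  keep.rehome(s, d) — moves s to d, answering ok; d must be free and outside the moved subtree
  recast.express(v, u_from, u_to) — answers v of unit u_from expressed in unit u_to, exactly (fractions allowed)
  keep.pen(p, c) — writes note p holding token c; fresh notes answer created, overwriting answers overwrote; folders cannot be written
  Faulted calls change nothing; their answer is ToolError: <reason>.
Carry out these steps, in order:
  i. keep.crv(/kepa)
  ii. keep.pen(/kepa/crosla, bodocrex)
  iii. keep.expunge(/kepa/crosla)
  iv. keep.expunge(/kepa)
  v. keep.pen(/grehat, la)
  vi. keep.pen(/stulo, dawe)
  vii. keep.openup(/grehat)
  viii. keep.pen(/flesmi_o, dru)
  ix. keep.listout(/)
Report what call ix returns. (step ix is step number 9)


Answer: [flesmi_o, grehat, stulo]

Derivation:
Act: crv[p=/kepa]
Obs: ok
Act: pen[p=/kepa/crosla; c=bodocrex]
Obs: created
Act: expunge[p=/kepa/crosla]
Obs: ok
Act: expunge[p=/kepa]
Obs: ok
Act: pen[p=/grehat; c=la]
Obs: created
Act: pen[p=/stulo; c=dawe]
Obs: overwrote
Act: openup[p=/grehat]
Obs: la
Act: pen[p=/flesmi_o; c=dru]
Obs: overwrote
Act: listout[p=/]
Obs: [flesmi_o, grehat, stulo]


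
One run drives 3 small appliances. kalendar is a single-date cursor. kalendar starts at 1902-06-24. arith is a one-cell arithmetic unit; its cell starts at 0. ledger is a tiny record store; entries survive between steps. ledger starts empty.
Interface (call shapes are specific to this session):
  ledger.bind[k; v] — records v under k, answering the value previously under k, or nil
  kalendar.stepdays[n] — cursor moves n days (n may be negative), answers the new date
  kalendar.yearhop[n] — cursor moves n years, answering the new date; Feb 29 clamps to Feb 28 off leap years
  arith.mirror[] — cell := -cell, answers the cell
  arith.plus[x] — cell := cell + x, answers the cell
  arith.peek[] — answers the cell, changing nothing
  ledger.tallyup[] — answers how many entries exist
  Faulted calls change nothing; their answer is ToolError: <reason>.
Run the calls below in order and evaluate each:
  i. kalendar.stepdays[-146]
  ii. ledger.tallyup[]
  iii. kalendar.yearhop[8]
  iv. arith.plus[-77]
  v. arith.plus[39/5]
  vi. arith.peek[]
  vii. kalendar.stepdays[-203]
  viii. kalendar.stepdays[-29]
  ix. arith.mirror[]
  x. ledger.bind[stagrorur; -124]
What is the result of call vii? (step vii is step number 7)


Answer: 1909-07-10

Derivation:
;; kalendar.stepdays(n=-146) : 1902-01-29
;; ledger.tallyup() : 0
;; kalendar.yearhop(n=8) : 1910-01-29
;; arith.plus(x=-77) : -77
;; arith.plus(x=39/5) : -346/5
;; arith.peek() : -346/5
;; kalendar.stepdays(n=-203) : 1909-07-10
;; kalendar.stepdays(n=-29) : 1909-06-11
;; arith.mirror() : 346/5
;; ledger.bind(k=stagrorur, v=-124) : nil


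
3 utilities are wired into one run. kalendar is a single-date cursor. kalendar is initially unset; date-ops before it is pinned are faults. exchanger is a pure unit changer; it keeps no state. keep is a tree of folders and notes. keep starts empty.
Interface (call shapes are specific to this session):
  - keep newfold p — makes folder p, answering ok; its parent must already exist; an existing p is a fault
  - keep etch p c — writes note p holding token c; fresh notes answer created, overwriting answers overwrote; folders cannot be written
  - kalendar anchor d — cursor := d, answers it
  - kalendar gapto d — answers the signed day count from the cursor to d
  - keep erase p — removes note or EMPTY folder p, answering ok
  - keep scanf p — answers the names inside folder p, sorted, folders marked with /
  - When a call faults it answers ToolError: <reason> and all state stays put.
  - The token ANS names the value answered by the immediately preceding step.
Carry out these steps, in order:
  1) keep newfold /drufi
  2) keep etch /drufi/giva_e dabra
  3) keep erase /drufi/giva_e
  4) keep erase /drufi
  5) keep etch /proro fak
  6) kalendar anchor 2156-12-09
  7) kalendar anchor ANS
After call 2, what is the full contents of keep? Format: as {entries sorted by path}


! keep newfold(/drufi) ~> ok
! keep etch(/drufi/giva_e, dabra) ~> created
! keep erase(/drufi/giva_e) ~> ok
! keep erase(/drufi) ~> ok
! keep etch(/proro, fak) ~> created
! kalendar anchor(2156-12-09) ~> 2156-12-09
! kalendar anchor(ANS) ~> 2156-12-09

Answer: {drufi/, drufi/giva_e=dabra}


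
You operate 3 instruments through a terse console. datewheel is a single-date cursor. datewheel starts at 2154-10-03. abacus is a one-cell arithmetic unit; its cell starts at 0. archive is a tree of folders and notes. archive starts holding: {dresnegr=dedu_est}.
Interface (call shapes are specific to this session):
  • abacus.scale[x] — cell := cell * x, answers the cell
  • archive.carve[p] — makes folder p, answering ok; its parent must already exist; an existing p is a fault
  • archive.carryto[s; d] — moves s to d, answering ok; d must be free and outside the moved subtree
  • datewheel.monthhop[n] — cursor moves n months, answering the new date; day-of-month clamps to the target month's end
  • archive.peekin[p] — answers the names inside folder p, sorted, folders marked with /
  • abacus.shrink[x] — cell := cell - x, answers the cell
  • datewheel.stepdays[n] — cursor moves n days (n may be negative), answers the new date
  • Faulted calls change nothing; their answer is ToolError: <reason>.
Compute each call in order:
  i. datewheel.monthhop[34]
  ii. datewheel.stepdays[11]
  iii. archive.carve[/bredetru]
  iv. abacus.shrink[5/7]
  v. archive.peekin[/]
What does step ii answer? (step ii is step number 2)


Answer: 2157-08-14

Derivation:
Act: monthhop[n: 34]
Obs: 2157-08-03
Act: stepdays[n: 11]
Obs: 2157-08-14
Act: carve[p: /bredetru]
Obs: ok
Act: shrink[x: 5/7]
Obs: -5/7
Act: peekin[p: /]
Obs: [bredetru/, dresnegr]


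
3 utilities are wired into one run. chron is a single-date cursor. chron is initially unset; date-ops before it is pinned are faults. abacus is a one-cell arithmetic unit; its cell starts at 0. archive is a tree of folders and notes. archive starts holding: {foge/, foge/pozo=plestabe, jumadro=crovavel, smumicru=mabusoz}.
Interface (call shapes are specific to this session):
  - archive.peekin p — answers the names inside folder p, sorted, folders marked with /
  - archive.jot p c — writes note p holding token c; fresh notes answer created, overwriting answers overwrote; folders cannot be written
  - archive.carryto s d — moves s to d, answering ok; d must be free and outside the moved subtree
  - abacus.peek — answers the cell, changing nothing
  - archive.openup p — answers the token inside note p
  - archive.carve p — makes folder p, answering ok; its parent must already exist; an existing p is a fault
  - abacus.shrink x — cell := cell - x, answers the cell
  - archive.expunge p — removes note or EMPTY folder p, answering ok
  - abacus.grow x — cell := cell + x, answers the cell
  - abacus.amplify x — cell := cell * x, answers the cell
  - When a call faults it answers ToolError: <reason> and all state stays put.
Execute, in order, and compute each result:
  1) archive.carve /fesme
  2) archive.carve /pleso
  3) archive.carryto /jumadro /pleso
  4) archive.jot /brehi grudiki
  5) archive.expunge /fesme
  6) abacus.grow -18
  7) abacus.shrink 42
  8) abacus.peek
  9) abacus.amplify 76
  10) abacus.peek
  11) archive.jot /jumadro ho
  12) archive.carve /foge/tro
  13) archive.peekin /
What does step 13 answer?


CALL archive.carve[p→/fesme]
RET  ok
CALL archive.carve[p→/pleso]
RET  ok
CALL archive.carryto[s→/jumadro; d→/pleso]
RET  ToolError: exists
CALL archive.jot[p→/brehi; c→grudiki]
RET  created
CALL archive.expunge[p→/fesme]
RET  ok
CALL abacus.grow[x→-18]
RET  -18
CALL abacus.shrink[x→42]
RET  -60
CALL abacus.peek[]
RET  -60
CALL abacus.amplify[x→76]
RET  -4560
CALL abacus.peek[]
RET  -4560
CALL archive.jot[p→/jumadro; c→ho]
RET  overwrote
CALL archive.carve[p→/foge/tro]
RET  ok
CALL archive.peekin[p→/]
RET  [brehi, foge/, jumadro, pleso/, smumicru]

Answer: [brehi, foge/, jumadro, pleso/, smumicru]


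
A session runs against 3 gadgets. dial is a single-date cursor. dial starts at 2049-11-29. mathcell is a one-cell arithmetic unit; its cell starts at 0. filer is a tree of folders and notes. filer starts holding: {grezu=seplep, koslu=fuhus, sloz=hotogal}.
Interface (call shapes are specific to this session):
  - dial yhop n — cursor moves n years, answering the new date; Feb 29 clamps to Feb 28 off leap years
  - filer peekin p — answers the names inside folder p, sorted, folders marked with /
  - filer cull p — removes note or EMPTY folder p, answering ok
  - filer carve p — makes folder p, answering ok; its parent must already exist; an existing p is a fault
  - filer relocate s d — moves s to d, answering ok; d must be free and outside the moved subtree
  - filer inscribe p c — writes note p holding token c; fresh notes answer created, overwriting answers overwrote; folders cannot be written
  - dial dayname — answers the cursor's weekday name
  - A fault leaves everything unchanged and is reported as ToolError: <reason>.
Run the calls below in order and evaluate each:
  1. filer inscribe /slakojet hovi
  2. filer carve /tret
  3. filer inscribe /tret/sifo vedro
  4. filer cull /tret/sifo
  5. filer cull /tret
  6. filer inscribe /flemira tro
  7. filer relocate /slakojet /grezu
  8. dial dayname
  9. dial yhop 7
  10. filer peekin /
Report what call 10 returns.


Answer: [flemira, grezu, koslu, slakojet, sloz]

Derivation:
;; filer inscribe(p='/slakojet', c='hovi') ~> created
;; filer carve(p='/tret') ~> ok
;; filer inscribe(p='/tret/sifo', c='vedro') ~> created
;; filer cull(p='/tret/sifo') ~> ok
;; filer cull(p='/tret') ~> ok
;; filer inscribe(p='/flemira', c='tro') ~> created
;; filer relocate(s='/slakojet', d='/grezu') ~> ToolError: exists
;; dial dayname() ~> Monday
;; dial yhop(n='7') ~> 2056-11-29
;; filer peekin(p='/') ~> [flemira, grezu, koslu, slakojet, sloz]


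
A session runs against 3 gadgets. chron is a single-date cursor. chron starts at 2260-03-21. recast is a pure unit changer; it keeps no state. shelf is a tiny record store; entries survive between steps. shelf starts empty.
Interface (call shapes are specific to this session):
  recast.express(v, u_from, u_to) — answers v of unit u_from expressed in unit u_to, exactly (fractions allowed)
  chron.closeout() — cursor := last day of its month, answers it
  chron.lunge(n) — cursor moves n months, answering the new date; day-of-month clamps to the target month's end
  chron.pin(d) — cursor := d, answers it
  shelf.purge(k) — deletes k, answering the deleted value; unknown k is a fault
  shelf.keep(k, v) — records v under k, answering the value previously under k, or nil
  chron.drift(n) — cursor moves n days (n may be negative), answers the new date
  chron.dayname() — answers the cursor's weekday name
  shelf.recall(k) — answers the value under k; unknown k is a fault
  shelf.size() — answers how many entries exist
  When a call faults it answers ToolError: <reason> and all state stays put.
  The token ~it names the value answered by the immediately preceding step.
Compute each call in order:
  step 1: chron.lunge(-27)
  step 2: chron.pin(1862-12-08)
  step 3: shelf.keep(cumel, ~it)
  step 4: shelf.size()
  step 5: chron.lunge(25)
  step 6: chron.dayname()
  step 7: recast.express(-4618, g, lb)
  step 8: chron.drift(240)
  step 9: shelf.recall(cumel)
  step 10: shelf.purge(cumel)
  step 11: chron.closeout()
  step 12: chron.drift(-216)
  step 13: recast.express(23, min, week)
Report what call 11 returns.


>>> chron.lunge n→-27
  2257-12-21
>>> chron.pin d→1862-12-08
  1862-12-08
>>> shelf.keep k→cumel v→~it
  nil
>>> shelf.size
  1
>>> chron.lunge n→25
  1865-01-08
>>> chron.dayname
  Sunday
>>> recast.express v→-4618 u_from→g u_to→lb
  -461800000/45359237
>>> chron.drift n→240
  1865-09-05
>>> shelf.recall k→cumel
  1862-12-08
>>> shelf.purge k→cumel
  1862-12-08
>>> chron.closeout
  1865-09-30
>>> chron.drift n→-216
  1865-02-26
>>> recast.express v→23 u_from→min u_to→week
  23/10080

Answer: 1865-09-30


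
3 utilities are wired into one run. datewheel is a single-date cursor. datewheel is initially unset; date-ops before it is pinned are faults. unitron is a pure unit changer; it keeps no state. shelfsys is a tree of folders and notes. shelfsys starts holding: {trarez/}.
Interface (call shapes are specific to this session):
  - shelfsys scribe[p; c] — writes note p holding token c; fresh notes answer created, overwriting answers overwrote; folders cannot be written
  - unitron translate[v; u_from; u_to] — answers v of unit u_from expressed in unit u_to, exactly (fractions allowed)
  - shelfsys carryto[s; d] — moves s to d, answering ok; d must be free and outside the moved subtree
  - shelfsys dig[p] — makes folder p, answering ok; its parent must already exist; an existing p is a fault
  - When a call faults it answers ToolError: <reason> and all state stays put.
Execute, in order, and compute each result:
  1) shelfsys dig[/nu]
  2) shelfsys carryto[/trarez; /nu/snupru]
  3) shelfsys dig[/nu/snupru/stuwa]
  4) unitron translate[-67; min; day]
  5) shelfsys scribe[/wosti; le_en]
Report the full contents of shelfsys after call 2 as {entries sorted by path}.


Answer: {nu/, nu/snupru/}

Derivation:
CALL shelfsys dig[p→/nu]
RET  ok
CALL shelfsys carryto[s→/trarez; d→/nu/snupru]
RET  ok
CALL shelfsys dig[p→/nu/snupru/stuwa]
RET  ok
CALL unitron translate[v→-67; u_from→min; u_to→day]
RET  -67/1440
CALL shelfsys scribe[p→/wosti; c→le_en]
RET  created


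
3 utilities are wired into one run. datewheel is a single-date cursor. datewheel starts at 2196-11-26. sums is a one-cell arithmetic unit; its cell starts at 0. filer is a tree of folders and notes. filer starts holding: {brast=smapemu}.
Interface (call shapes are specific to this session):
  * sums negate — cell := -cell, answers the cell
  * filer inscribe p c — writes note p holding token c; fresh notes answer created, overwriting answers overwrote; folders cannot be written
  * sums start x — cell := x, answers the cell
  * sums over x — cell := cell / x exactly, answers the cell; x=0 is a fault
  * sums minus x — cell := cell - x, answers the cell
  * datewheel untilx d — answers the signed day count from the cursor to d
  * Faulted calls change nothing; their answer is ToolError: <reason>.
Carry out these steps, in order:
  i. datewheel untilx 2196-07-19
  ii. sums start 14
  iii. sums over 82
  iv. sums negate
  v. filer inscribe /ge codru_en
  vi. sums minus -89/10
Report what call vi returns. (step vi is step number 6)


·→ datewheel untilx(d=2196-07-19)
·← -130
·→ sums start(x=14)
·← 14
·→ sums over(x=82)
·← 7/41
·→ sums negate()
·← -7/41
·→ filer inscribe(p=/ge, c=codru_en)
·← created
·→ sums minus(x=-89/10)
·← 3579/410

Answer: 3579/410


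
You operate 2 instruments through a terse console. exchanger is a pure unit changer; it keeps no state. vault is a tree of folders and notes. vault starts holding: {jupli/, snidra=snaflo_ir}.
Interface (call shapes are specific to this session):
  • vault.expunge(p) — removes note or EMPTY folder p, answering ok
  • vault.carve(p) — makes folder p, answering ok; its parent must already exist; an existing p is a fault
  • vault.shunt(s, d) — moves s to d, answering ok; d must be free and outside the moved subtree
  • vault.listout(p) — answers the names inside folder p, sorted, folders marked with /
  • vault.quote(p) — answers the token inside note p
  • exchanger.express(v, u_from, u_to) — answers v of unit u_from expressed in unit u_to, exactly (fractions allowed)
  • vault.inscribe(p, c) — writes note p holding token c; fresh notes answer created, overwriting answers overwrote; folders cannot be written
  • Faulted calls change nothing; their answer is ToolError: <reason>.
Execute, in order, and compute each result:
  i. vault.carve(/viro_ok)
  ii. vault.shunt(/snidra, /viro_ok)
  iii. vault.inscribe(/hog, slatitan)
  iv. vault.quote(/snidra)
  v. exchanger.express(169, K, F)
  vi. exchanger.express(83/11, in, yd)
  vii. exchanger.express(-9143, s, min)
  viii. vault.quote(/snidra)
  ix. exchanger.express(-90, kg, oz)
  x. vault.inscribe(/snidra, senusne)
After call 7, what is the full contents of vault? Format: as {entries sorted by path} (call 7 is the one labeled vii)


Answer: {hog=slatitan, jupli/, snidra=snaflo_ir, viro_ok/}

Derivation:
Do: vault.carve[p→/viro_ok]
See: ok
Do: vault.shunt[s→/snidra; d→/viro_ok]
See: ToolError: exists
Do: vault.inscribe[p→/hog; c→slatitan]
See: created
Do: vault.quote[p→/snidra]
See: snaflo_ir
Do: exchanger.express[v→169; u_from→K; u_to→F]
See: -15547/100
Do: exchanger.express[v→83/11; u_from→in; u_to→yd]
See: 83/396
Do: exchanger.express[v→-9143; u_from→s; u_to→min]
See: -9143/60
Do: vault.quote[p→/snidra]
See: snaflo_ir
Do: exchanger.express[v→-90; u_from→kg; u_to→oz]
See: -144000000000/45359237
Do: vault.inscribe[p→/snidra; c→senusne]
See: overwrote


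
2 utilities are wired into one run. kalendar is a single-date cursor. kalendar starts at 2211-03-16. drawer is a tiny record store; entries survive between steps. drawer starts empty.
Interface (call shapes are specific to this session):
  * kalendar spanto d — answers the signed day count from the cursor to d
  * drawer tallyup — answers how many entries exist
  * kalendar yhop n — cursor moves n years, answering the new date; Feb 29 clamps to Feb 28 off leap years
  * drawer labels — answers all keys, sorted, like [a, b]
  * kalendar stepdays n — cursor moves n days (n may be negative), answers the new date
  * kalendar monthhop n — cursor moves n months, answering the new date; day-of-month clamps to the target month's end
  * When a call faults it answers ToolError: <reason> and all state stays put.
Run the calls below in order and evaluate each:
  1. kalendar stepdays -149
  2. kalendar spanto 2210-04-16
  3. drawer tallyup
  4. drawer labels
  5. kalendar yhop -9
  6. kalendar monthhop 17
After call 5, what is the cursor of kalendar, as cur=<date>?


Answer: cur=2201-10-18

Derivation:
! kalendar stepdays(-149) -> 2210-10-18
! kalendar spanto(2210-04-16) -> -185
! drawer tallyup() -> 0
! drawer labels() -> []
! kalendar yhop(-9) -> 2201-10-18
! kalendar monthhop(17) -> 2203-03-18


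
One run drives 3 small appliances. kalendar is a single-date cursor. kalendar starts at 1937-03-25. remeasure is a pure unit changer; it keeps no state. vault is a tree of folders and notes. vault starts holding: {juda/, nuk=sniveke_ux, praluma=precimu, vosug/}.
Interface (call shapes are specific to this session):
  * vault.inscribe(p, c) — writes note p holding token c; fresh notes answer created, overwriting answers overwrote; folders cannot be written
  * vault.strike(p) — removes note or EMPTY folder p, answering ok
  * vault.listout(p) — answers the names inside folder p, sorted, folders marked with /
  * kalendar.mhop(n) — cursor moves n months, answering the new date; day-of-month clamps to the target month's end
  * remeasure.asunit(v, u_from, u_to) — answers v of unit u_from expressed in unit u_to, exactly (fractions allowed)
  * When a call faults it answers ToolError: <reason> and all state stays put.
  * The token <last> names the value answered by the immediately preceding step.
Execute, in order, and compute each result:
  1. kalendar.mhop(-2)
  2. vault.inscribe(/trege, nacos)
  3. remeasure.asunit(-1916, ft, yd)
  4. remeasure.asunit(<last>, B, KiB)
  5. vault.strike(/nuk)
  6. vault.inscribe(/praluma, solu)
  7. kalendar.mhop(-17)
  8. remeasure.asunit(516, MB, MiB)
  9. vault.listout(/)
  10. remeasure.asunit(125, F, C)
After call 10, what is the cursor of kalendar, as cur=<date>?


Answer: cur=1935-08-25

Derivation:
-> kalendar.mhop(n→-2)
<- 1937-01-25
-> vault.inscribe(p→/trege, c→nacos)
<- created
-> remeasure.asunit(v→-1916, u_from→ft, u_to→yd)
<- -1916/3
-> remeasure.asunit(v→<last>, u_from→B, u_to→KiB)
<- -479/768
-> vault.strike(p→/nuk)
<- ok
-> vault.inscribe(p→/praluma, c→solu)
<- overwrote
-> kalendar.mhop(n→-17)
<- 1935-08-25
-> remeasure.asunit(v→516, u_from→MB, u_to→MiB)
<- 2015625/4096
-> vault.listout(p→/)
<- [juda/, praluma, trege, vosug/]
-> remeasure.asunit(v→125, u_from→F, u_to→C)
<- 155/3


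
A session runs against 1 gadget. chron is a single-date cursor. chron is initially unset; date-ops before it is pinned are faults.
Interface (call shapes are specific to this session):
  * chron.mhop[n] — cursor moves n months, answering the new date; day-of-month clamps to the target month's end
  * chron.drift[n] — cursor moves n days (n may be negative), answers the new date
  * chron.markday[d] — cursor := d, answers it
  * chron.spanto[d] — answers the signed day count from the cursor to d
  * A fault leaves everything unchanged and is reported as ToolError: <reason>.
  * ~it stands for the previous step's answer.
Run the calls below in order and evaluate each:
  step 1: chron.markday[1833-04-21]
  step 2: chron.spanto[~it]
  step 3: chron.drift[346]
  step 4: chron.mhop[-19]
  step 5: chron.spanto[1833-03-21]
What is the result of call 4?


Answer: 1832-09-02

Derivation:
Now I run chron.markday on d→1833-04-21, and observe 1833-04-21.
Then chron.spanto on d→~it, — result: 0.
I try chron.drift on n→346: 1834-04-02.
I try chron.mhop on n→-19, — result: 1832-09-02.
Using chron.spanto on d→1833-03-21, giving 200.


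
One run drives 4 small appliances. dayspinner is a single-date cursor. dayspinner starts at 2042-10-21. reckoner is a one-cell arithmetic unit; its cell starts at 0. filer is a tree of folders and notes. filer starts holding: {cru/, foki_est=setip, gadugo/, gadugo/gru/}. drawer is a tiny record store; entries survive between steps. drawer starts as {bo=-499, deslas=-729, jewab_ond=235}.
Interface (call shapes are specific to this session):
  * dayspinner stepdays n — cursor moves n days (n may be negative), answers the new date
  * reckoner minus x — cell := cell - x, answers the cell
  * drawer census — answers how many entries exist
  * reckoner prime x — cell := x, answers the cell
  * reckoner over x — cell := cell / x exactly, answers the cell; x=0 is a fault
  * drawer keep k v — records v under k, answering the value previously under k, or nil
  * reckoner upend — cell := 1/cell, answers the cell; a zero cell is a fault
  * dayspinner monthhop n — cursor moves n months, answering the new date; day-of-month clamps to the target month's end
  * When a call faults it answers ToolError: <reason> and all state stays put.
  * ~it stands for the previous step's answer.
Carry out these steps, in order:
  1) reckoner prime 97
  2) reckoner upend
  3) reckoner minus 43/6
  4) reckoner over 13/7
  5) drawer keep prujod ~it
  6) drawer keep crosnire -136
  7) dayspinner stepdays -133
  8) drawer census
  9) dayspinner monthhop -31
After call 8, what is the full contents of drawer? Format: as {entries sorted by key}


-- 1. reckoner prime(97) -> 97
-- 2. reckoner upend() -> 1/97
-- 3. reckoner minus(43/6) -> -4165/582
-- 4. reckoner over(13/7) -> -29155/7566
-- 5. drawer keep(prujod, ~it) -> nil
-- 6. drawer keep(crosnire, -136) -> nil
-- 7. dayspinner stepdays(-133) -> 2042-06-10
-- 8. drawer census() -> 5
-- 9. dayspinner monthhop(-31) -> 2039-11-10

Answer: {bo=-499, crosnire=-136, deslas=-729, jewab_ond=235, prujod=-29155/7566}


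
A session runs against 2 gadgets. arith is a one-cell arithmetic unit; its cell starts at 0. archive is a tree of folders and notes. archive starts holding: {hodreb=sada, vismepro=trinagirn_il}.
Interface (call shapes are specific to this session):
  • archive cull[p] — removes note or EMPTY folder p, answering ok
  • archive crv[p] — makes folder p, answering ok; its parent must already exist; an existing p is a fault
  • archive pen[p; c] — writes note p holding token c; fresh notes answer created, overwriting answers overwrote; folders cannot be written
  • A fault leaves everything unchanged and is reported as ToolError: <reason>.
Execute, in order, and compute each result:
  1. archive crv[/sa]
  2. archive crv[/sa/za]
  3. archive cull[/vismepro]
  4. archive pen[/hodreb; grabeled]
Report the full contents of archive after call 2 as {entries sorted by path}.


-- archive crv(p: /sa) -> ok
-- archive crv(p: /sa/za) -> ok
-- archive cull(p: /vismepro) -> ok
-- archive pen(p: /hodreb, c: grabeled) -> overwrote

Answer: {hodreb=sada, sa/, sa/za/, vismepro=trinagirn_il}


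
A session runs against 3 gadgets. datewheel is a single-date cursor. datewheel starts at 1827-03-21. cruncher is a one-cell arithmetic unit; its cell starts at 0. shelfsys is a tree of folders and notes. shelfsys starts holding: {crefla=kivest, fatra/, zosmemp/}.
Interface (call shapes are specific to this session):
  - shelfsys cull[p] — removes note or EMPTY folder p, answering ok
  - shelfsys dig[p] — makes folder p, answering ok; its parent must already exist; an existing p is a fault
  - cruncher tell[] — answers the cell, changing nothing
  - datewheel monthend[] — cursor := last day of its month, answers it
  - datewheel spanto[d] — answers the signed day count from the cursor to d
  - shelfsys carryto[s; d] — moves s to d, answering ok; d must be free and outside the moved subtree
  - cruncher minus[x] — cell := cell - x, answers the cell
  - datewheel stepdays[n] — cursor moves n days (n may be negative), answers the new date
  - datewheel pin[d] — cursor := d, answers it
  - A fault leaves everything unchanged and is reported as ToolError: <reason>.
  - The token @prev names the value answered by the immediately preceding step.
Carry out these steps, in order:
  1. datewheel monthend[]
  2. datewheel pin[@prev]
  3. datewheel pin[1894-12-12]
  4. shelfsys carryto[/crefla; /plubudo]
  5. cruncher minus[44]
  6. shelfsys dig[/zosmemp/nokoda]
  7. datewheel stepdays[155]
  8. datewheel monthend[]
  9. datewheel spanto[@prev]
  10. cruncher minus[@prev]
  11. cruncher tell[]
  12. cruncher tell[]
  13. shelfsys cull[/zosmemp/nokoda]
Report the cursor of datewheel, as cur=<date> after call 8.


Answer: cur=1895-05-31

Derivation:
>>> datewheel monthend
:: 1827-03-31
>>> datewheel pin @prev
:: 1827-03-31
>>> datewheel pin 1894-12-12
:: 1894-12-12
>>> shelfsys carryto /crefla /plubudo
:: ok
>>> cruncher minus 44
:: -44
>>> shelfsys dig /zosmemp/nokoda
:: ok
>>> datewheel stepdays 155
:: 1895-05-16
>>> datewheel monthend
:: 1895-05-31
>>> datewheel spanto @prev
:: 0
>>> cruncher minus @prev
:: -44
>>> cruncher tell
:: -44
>>> cruncher tell
:: -44
>>> shelfsys cull /zosmemp/nokoda
:: ok
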